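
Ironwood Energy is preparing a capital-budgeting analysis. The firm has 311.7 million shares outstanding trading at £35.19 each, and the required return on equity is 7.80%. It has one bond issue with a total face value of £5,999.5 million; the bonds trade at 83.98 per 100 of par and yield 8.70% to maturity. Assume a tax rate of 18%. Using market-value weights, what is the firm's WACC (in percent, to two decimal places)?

7.59%

Market value of equity E = 35.19 × 311.7m = 10968.723m. Market value of debt D = 5999.5m × 83.98/100 = 5038.3801m.
Total capital V = 10968.723 + 5038.3801 = 16007.1031.
Equity: weight = 10968.723/16007.1031 = 0.6852; cost = 7.8%.
Bonds outstanding: weight = 5038.3801/16007.1031 = 0.3148; after-tax cost = 8.7% × (1 − 18%) = 7.1340%.
WACC = 0.6852 × 7.8000% + 0.3148 × 7.1340% = 7.5904%.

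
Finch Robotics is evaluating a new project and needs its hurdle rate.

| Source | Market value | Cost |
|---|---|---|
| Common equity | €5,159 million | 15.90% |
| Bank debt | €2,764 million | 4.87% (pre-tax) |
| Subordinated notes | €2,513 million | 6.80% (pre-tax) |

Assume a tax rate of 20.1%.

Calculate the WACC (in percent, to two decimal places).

Total capital V = 5159 + 2764 + 2513 = 10436.
Equity: weight = 5159/10436 = 0.4943; cost = 15.9%.
Bank debt: weight = 2764/10436 = 0.2649; after-tax cost = 4.87% × (1 − 20.1%) = 3.8911%.
Subordinated notes: weight = 2513/10436 = 0.2408; after-tax cost = 6.8% × (1 − 20.1%) = 5.4332%.
WACC = 0.4943 × 15.9000% + 0.2649 × 3.8911% + 0.2408 × 5.4332% = 10.1990%.

10.20%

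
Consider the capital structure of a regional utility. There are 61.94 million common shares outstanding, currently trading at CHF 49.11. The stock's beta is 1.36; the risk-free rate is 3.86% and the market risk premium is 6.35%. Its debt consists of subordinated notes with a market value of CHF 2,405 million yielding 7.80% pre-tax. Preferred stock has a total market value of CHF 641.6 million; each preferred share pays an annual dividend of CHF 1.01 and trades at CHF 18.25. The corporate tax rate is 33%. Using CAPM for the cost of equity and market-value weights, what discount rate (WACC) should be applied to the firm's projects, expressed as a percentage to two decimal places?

8.89%

Cost of equity via CAPM: Re = 3.86% + 1.36 × 6.35% = 12.4960%.
Cost of preferred: Rp = 1.01 / 18.25 = 5.5342%.
Market value of equity E = 49.11 × 61.94m = 3041.8734m.
Total capital V = 3041.8734 + 641.6 + 2405 = 6088.4734.
Equity: weight = 3041.8734/6088.4734 = 0.4996; cost = 12.496%.
Preferred: weight = 641.6/6088.4734 = 0.1054; cost = 5.5342%.
Subordinated notes: weight = 2405/6088.4734 = 0.3950; after-tax cost = 7.8% × (1 − 33%) = 5.2260%.
WACC = 0.4996 × 12.4960% + 0.1054 × 5.5342% + 0.3950 × 5.2260% = 8.8907%.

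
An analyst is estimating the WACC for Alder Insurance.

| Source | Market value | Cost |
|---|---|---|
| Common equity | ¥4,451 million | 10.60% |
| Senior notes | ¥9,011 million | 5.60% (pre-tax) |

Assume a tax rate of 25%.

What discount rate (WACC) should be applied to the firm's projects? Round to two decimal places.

6.32%

Total capital V = 4451 + 9011 = 13462.
Equity: weight = 4451/13462 = 0.3306; cost = 10.6%.
Senior notes: weight = 9011/13462 = 0.6694; after-tax cost = 5.6% × (1 − 25%) = 4.2000%.
WACC = 0.3306 × 10.6000% + 0.6694 × 4.2000% = 6.3161%.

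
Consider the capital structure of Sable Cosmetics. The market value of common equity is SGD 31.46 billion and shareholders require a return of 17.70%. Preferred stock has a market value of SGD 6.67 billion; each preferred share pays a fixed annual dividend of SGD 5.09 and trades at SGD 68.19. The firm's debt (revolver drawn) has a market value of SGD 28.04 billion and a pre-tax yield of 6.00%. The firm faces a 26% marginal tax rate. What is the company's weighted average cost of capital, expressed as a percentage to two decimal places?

Cost of preferred: Rp = 5.09 / 68.19 = 7.4644%.
Total capital V = 31.46 + 6.67 + 28.04 = 66.17.
Equity: weight = 31.46/66.17 = 0.4754; cost = 17.7%.
Preferred: weight = 6.67/66.17 = 0.1008; cost = 7.4644%.
Revolver drawn: weight = 28.04/66.17 = 0.4238; after-tax cost = 6% × (1 − 26%) = 4.4400%.
WACC = 0.4754 × 17.7000% + 0.1008 × 7.4644% + 0.4238 × 4.4400% = 11.0492%.

11.05%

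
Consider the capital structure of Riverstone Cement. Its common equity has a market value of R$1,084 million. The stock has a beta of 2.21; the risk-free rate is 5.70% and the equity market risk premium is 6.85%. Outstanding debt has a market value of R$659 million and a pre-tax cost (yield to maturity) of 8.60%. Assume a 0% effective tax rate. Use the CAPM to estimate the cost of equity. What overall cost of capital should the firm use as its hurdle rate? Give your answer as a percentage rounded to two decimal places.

Cost of equity via CAPM: Re = 5.7% + 2.21 × 6.85% = 20.8385%.
Total capital V = 1084 + 659 = 1743.
Equity: weight = 1084/1743 = 0.6219; cost = 20.8385%.
Debt: weight = 659/1743 = 0.3781; after-tax cost = 8.6% × (1 − 0%) = 8.6000%.
WACC = 0.6219 × 20.8385% + 0.3781 × 8.6000% = 16.2113%.

16.21%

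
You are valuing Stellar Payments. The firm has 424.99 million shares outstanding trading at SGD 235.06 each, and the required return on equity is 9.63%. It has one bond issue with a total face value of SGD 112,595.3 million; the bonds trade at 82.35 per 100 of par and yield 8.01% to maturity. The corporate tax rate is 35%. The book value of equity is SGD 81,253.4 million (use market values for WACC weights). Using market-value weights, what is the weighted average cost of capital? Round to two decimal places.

Market value of equity E = 235.06 × 424.99m = 99898.1494m. Market value of debt D = 112595.3m × 82.35/100 = 92722.22955m.
Total capital V = 99898.1494 + 92722.22955 = 192620.37895.
Equity: weight = 99898.1494/192620.37895 = 0.5186; cost = 9.63%.
Bonds outstanding: weight = 92722.22955/192620.37895 = 0.4814; after-tax cost = 8.01% × (1 − 35%) = 5.2065%.
WACC = 0.5186 × 9.6300% + 0.4814 × 5.2065% = 7.5006%.

7.50%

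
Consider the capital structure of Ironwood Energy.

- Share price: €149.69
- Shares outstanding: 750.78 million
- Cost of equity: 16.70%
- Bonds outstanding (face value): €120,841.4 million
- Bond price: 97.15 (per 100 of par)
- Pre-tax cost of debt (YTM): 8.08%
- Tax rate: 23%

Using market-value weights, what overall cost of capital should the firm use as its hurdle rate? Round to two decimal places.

11.35%

Market value of equity E = 149.69 × 750.78m = 112384.2582m. Market value of debt D = 120841.4m × 97.15/100 = 117397.4201m.
Total capital V = 112384.2582 + 117397.4201 = 229781.6783.
Equity: weight = 112384.2582/229781.6783 = 0.4891; cost = 16.7%.
Bonds outstanding: weight = 117397.4201/229781.6783 = 0.5109; after-tax cost = 8.08% × (1 − 23%) = 6.2216%.
WACC = 0.4891 × 16.7000% + 0.5109 × 6.2216% = 11.3465%.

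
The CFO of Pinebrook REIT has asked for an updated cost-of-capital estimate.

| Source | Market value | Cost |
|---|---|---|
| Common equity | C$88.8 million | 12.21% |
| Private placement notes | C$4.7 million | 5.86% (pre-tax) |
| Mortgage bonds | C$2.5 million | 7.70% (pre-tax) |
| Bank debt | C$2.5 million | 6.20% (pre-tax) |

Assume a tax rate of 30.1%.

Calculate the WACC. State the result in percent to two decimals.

11.45%

Total capital V = 88.8 + 4.7 + 2.5 + 2.5 = 98.5.
Equity: weight = 88.8/98.5 = 0.9015; cost = 12.21%.
Private placement notes: weight = 4.7/98.5 = 0.0477; after-tax cost = 5.86% × (1 − 30.1%) = 4.0961%.
Mortgage bonds: weight = 2.5/98.5 = 0.0254; after-tax cost = 7.7% × (1 − 30.1%) = 5.3823%.
Bank debt: weight = 2.5/98.5 = 0.0254; after-tax cost = 6.2% × (1 − 30.1%) = 4.3338%.
WACC = 0.9015 × 12.2100% + 0.0477 × 4.0961% + 0.0254 × 5.3823% + 0.0254 × 4.3338% = 11.4496%.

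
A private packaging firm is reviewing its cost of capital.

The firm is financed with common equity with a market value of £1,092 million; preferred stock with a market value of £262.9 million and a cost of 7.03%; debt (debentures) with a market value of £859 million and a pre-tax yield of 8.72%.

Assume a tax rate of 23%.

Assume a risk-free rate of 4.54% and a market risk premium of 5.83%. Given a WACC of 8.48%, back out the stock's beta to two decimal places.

Total capital V = 1092 + 262.9 + 859 = 2213.9.
Equity weight = 1092/2213.9 = 0.4932.
Preferred weight = 262.9/2213.9 = 0.1187.
Debentures weight = 859/2213.9 = 0.3880.
Debt contribution = 0.3880 × 8.72% × (1 − 23%) = 2.6052%.
Preferred contribution = 0.1187 × 7.03% = 0.8348%.
Required equity contribution = 8.48% − 3.4400% = 5.0400%  ⇒  Re = 10.2180%.
CAPM: 10.2180% = 4.54% + β × 5.83%  ⇒  β = 0.9739.

0.97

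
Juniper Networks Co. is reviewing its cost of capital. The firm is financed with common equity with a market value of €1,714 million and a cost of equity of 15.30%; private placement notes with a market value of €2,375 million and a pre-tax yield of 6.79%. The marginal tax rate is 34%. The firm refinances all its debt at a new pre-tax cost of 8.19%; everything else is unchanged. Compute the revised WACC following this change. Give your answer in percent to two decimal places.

9.55%

After the change:
Total capital V = 1714 + 2375 = 4089.
Equity: weight = 1714/4089 = 0.4192; cost = 15.3%.
Private placement notes: weight = 2375/4089 = 0.5808; after-tax cost = 8.19% × (1 − 34%) = 5.4054%.
WACC = 0.4192 × 15.3000% + 0.5808 × 5.4054% = 9.5530%.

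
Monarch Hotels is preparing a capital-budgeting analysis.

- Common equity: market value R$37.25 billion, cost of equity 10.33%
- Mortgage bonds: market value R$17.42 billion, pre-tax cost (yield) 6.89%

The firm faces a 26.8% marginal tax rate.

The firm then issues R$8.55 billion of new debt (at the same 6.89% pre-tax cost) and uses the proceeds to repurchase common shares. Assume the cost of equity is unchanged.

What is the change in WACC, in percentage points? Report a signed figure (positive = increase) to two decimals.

Current WACC:
Total capital V = 37.25 + 17.42 = 54.67.
Equity: weight = 37.25/54.67 = 0.6814; cost = 10.33%.
Mortgage bonds: weight = 17.42/54.67 = 0.3186; after-tax cost = 6.89% × (1 − 26.8%) = 5.0435%.
WACC = 0.6814 × 10.3300% + 0.3186 × 5.0435% = 8.6455%.
After the change:
Total capital V = 28.7 + 25.97 = 54.67.
Equity: weight = 28.7/54.67 = 0.5250; cost = 10.33%.
Mortgage bonds: weight = 25.97/54.67 = 0.4750; after-tax cost = 6.89% × (1 − 26.8%) = 5.0435%.
WACC = 0.5250 × 10.3300% + 0.4750 × 5.0435% = 7.8187%.
Change in WACC = 7.8187% − 8.6455% = -0.8268 pp.

-0.83 pp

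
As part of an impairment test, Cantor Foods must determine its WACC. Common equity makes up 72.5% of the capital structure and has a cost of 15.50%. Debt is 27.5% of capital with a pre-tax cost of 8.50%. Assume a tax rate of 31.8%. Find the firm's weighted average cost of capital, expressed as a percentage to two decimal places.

After-tax cost of debt = 8.5% × (1 − 31.8%) = 5.7970%.
WACC = 0.725 × 15.5000% + 0.275 × 5.7970% = 12.8317%.

12.83%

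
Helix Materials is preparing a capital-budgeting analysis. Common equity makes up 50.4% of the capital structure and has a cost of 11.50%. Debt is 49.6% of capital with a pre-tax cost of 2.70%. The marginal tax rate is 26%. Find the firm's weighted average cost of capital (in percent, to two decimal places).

After-tax cost of debt = 2.7% × (1 − 26%) = 1.9980%.
WACC = 0.504 × 11.5000% + 0.496 × 1.9980% = 6.7870%.

6.79%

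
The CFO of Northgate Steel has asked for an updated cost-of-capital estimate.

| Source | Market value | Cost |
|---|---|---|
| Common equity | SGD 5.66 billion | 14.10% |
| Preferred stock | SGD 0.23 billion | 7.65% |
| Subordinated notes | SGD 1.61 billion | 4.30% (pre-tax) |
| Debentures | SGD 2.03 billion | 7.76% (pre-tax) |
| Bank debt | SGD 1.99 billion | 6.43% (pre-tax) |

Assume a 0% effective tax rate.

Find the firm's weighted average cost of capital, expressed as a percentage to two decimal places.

Total capital V = 5.66 + 0.23 + 1.61 + 2.03 + 1.99 = 11.52.
Equity: weight = 5.66/11.52 = 0.4913; cost = 14.1%.
Preferred: weight = 0.23/11.52 = 0.0200; cost = 7.65%.
Subordinated notes: weight = 1.61/11.52 = 0.1398; after-tax cost = 4.3% × (1 − 0%) = 4.3000%.
Debentures: weight = 2.03/11.52 = 0.1762; after-tax cost = 7.76% × (1 − 0%) = 7.7600%.
Bank debt: weight = 1.99/11.52 = 0.1727; after-tax cost = 6.43% × (1 − 0%) = 6.4300%.
WACC = 0.4913 × 14.1000% + 0.0200 × 7.6500% + 0.1398 × 4.3000% + 0.1762 × 7.7600% + 0.1727 × 6.4300% = 10.1595%.

10.16%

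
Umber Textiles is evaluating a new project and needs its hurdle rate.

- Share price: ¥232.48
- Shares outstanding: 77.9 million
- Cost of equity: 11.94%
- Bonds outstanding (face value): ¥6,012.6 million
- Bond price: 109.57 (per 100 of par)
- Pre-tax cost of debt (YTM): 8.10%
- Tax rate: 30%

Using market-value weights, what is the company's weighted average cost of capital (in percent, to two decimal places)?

Market value of equity E = 232.48 × 77.9m = 18110.192m. Market value of debt D = 6012.6m × 109.57/100 = 6588.00582m.
Total capital V = 18110.192 + 6588.00582 = 24698.19782.
Equity: weight = 18110.192/24698.19782 = 0.7333; cost = 11.94%.
Bonds outstanding: weight = 6588.00582/24698.19782 = 0.2667; after-tax cost = 8.1% × (1 − 30%) = 5.6700%.
WACC = 0.7333 × 11.9400% + 0.2667 × 5.6700% = 10.2675%.

10.27%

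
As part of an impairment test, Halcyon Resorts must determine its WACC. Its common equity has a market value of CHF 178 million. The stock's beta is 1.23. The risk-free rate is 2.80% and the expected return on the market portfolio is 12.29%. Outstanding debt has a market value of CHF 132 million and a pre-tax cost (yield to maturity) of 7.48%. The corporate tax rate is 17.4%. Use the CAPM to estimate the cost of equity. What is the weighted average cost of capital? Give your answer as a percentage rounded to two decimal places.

Market risk premium = 12.29% − 2.8% = 9.49%.
Cost of equity via CAPM: Re = 2.8% + 1.23 × 9.49% = 14.4727%.
Total capital V = 178 + 132 = 310.
Equity: weight = 178/310 = 0.5742; cost = 14.4727%.
Debt: weight = 132/310 = 0.4258; after-tax cost = 7.48% × (1 − 17.4%) = 6.1785%.
WACC = 0.5742 × 14.4727% + 0.4258 × 6.1785% = 10.9410%.

10.94%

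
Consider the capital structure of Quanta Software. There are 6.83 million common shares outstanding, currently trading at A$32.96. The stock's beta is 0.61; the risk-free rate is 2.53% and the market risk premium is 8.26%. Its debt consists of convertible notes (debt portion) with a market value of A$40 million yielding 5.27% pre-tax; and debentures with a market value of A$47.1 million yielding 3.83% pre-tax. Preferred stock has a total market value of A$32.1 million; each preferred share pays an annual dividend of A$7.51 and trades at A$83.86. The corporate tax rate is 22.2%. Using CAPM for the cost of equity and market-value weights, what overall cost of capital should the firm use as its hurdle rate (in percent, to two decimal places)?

6.67%

Cost of equity via CAPM: Re = 2.53% + 0.61 × 8.26% = 7.5686%.
Cost of preferred: Rp = 7.51 / 83.86 = 8.9554%.
Market value of equity E = 32.96 × 6.83m = 225.1168m.
Total capital V = 225.1168 + 32.1 + 40 + 47.1 = 344.3168.
Equity: weight = 225.1168/344.3168 = 0.6538; cost = 7.5686%.
Preferred: weight = 32.1/344.3168 = 0.0932; cost = 8.9554%.
Convertible notes (debt portion): weight = 40/344.3168 = 0.1162; after-tax cost = 5.27% × (1 − 22.2%) = 4.1001%.
Debentures: weight = 47.1/344.3168 = 0.1368; after-tax cost = 3.83% × (1 − 22.2%) = 2.9797%.
WACC = 0.6538 × 7.5686% + 0.0932 × 8.9554% + 0.1162 × 4.1001% + 0.1368 × 2.9797% = 6.6672%.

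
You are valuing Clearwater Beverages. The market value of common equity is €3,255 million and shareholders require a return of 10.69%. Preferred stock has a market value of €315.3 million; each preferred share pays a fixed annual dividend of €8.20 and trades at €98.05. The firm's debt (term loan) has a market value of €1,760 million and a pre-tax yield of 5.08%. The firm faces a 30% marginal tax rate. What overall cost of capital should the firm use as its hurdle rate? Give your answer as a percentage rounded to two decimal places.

Cost of preferred: Rp = 8.2 / 98.05 = 8.3631%.
Total capital V = 3255 + 315.3 + 1760 = 5330.3.
Equity: weight = 3255/5330.3 = 0.6107; cost = 10.69%.
Preferred: weight = 315.3/5330.3 = 0.0592; cost = 8.3631%.
Term loan: weight = 1760/5330.3 = 0.3302; after-tax cost = 5.08% × (1 − 30%) = 3.5560%.
WACC = 0.6107 × 10.6900% + 0.0592 × 8.3631% + 0.3302 × 3.5560% = 8.1968%.

8.20%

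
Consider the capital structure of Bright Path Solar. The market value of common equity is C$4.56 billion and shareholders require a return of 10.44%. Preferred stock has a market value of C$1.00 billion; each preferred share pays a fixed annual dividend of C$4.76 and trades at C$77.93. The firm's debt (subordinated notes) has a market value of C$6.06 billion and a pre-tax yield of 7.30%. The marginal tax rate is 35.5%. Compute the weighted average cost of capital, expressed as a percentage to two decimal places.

Cost of preferred: Rp = 4.76 / 77.93 = 6.1080%.
Total capital V = 4.56 + 1 + 6.06 = 11.62.
Equity: weight = 4.56/11.62 = 0.3924; cost = 10.44%.
Preferred: weight = 1/11.62 = 0.0861; cost = 6.108%.
Subordinated notes: weight = 6.06/11.62 = 0.5215; after-tax cost = 7.3% × (1 − 35.5%) = 4.7085%.
WACC = 0.3924 × 10.4400% + 0.0861 × 6.1080% + 0.5215 × 4.7085% = 7.0781%.

7.08%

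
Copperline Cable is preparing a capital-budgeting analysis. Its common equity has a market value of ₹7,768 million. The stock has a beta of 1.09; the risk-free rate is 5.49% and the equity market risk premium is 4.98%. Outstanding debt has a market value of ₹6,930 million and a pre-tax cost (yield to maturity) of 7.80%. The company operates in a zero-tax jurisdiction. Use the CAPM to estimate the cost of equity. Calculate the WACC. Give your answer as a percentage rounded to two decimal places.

Cost of equity via CAPM: Re = 5.49% + 1.09 × 4.98% = 10.9182%.
Total capital V = 7768 + 6930 = 14698.
Equity: weight = 7768/14698 = 0.5285; cost = 10.9182%.
Debt: weight = 6930/14698 = 0.4715; after-tax cost = 7.8% × (1 − 0%) = 7.8000%.
WACC = 0.5285 × 10.9182% + 0.4715 × 7.8000% = 9.4480%.

9.45%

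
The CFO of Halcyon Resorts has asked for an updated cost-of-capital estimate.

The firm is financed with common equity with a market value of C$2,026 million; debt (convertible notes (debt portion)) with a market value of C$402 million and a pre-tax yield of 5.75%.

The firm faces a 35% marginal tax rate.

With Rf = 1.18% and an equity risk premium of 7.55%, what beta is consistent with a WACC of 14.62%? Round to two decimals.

2.07

Total capital V = 2026 + 402 = 2428.
Equity weight = 2026/2428 = 0.8344.
Convertible notes (debt portion) weight = 402/2428 = 0.1656.
Debt contribution = 0.1656 × 5.75% × (1 − 35%) = 0.6188%.
Required equity contribution = 14.62% − 0.6188% = 14.0012%  ⇒  Re = 16.7793%.
CAPM: 16.7793% = 1.18% + β × 7.55%  ⇒  β = 2.0661.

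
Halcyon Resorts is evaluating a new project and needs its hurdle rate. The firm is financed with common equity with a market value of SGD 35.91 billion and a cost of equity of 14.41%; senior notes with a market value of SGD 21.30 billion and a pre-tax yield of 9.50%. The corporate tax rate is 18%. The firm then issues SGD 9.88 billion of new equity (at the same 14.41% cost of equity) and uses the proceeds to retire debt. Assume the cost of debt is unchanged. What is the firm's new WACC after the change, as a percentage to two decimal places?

13.09%

After the change:
Total capital V = 45.79 + 11.42 = 57.21.
Equity: weight = 45.79/57.21 = 0.8004; cost = 14.41%.
Senior notes: weight = 11.42/57.21 = 0.1996; after-tax cost = 9.5% × (1 − 18%) = 7.7900%.
WACC = 0.8004 × 14.4100% + 0.1996 × 7.7900% = 13.0885%.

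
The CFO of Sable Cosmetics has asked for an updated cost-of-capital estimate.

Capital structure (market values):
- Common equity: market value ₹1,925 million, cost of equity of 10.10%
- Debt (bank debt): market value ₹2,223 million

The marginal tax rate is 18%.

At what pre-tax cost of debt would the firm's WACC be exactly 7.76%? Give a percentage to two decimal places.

Total capital V = 1925 + 2223 = 4148.
Equity weight = 1925/4148 = 0.4641.
Bank debt weight = 2223/4148 = 0.5359.
Equity contribution = 0.4641 × 10.1% = 4.6872%.
Remaining for debt = 7.76% − 4.6872% = 3.0728%.
Rd × (1 − 18%) × 0.5359 = 3.0728%  ⇒  Rd = 6.9923%.

6.99%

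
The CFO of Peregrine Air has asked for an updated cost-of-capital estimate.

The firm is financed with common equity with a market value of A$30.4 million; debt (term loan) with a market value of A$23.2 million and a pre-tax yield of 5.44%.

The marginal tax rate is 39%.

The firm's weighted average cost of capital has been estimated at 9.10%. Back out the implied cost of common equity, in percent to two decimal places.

Total capital V = 30.4 + 23.2 = 53.6.
Equity weight = 30.4/53.6 = 0.5672.
Term loan weight = 23.2/53.6 = 0.4328.
Debt contribution = 0.4328 × 5.44% × (1 − 39%) = 1.4363%.
Required equity contribution = 9.1% − 1.4363% = 7.6637%.
Re = 7.6637% / 0.5672 = 13.5123%.

13.51%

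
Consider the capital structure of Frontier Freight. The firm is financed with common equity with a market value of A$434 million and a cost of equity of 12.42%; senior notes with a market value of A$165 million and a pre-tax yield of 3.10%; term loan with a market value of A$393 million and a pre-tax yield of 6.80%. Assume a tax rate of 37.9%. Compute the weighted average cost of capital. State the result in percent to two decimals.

7.43%

Total capital V = 434 + 165 + 393 = 992.
Equity: weight = 434/992 = 0.4375; cost = 12.42%.
Senior notes: weight = 165/992 = 0.1663; after-tax cost = 3.1% × (1 − 37.9%) = 1.9251%.
Term loan: weight = 393/992 = 0.3962; after-tax cost = 6.8% × (1 − 37.9%) = 4.2228%.
WACC = 0.4375 × 12.4200% + 0.1663 × 1.9251% + 0.3962 × 4.2228% = 7.4269%.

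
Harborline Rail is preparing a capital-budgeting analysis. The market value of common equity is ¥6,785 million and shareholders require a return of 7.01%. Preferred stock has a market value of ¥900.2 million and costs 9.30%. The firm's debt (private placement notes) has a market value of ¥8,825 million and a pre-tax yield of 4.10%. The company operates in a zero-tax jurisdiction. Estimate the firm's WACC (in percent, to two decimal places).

5.58%

Total capital V = 6785 + 900.2 + 8825 = 16510.2.
Equity: weight = 6785/16510.2 = 0.4110; cost = 7.01%.
Preferred: weight = 900.2/16510.2 = 0.0545; cost = 9.3%.
Private placement notes: weight = 8825/16510.2 = 0.5345; after-tax cost = 4.1% × (1 − 0%) = 4.1000%.
WACC = 0.4110 × 7.0100% + 0.0545 × 9.3000% + 0.5345 × 4.1000% = 5.5794%.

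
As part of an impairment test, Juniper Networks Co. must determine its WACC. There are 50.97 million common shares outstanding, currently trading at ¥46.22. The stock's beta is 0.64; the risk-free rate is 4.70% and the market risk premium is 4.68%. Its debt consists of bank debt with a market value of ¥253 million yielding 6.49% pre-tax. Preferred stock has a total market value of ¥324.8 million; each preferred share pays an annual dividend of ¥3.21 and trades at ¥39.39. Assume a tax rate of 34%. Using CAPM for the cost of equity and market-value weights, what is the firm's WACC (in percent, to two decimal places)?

Cost of equity via CAPM: Re = 4.7% + 0.64 × 4.68% = 7.6952%.
Cost of preferred: Rp = 3.21 / 39.39 = 8.1493%.
Market value of equity E = 46.22 × 50.97m = 2355.8334m.
Total capital V = 2355.8334 + 324.8 + 253 = 2933.6334.
Equity: weight = 2355.8334/2933.6334 = 0.8030; cost = 7.6952%.
Preferred: weight = 324.8/2933.6334 = 0.1107; cost = 8.1493%.
Bank debt: weight = 253/2933.6334 = 0.0862; after-tax cost = 6.49% × (1 − 34%) = 4.2834%.
WACC = 0.8030 × 7.6952% + 0.1107 × 8.1493% + 0.0862 × 4.2834% = 7.4512%.

7.45%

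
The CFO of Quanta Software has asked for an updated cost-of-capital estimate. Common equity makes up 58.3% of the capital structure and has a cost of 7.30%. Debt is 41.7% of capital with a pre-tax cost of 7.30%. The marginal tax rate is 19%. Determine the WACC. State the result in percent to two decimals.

6.72%

After-tax cost of debt = 7.3% × (1 − 19%) = 5.9130%.
WACC = 0.583 × 7.3000% + 0.417 × 5.9130% = 6.7216%.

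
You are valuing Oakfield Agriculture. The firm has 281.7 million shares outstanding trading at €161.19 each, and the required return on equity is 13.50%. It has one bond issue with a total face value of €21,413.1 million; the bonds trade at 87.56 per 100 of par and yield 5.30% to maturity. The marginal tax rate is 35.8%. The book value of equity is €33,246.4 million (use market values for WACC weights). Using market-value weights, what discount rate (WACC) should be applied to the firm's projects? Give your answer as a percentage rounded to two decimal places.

Market value of equity E = 161.19 × 281.7m = 45407.223m. Market value of debt D = 21413.1m × 87.56/100 = 18749.31036m.
Total capital V = 45407.223 + 18749.31036 = 64156.53336.
Equity: weight = 45407.223/64156.53336 = 0.7078; cost = 13.5%.
Bonds outstanding: weight = 18749.31036/64156.53336 = 0.2922; after-tax cost = 5.3% × (1 − 35.8%) = 3.4026%.
WACC = 0.7078 × 13.5000% + 0.2922 × 3.4026% = 10.5491%.

10.55%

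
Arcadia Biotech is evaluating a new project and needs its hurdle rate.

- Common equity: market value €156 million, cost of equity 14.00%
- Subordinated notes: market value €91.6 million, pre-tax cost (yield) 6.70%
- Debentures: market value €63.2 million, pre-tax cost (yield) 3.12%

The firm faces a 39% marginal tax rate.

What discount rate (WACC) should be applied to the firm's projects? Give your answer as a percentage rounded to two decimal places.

Total capital V = 156 + 91.6 + 63.2 = 310.8.
Equity: weight = 156/310.8 = 0.5019; cost = 14%.
Subordinated notes: weight = 91.6/310.8 = 0.2947; after-tax cost = 6.7% × (1 − 39%) = 4.0870%.
Debentures: weight = 63.2/310.8 = 0.2033; after-tax cost = 3.12% × (1 − 39%) = 1.9032%.
WACC = 0.5019 × 14.0000% + 0.2947 × 4.0870% + 0.2033 × 1.9032% = 8.6186%.

8.62%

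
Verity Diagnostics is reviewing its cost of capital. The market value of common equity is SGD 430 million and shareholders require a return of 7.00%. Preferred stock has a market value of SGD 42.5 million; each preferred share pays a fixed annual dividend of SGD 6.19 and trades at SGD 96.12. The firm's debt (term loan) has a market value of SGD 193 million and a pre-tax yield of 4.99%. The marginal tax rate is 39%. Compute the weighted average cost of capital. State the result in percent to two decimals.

Cost of preferred: Rp = 6.19 / 96.12 = 6.4399%.
Total capital V = 430 + 42.5 + 193 = 665.5.
Equity: weight = 430/665.5 = 0.6461; cost = 7%.
Preferred: weight = 42.5/665.5 = 0.0639; cost = 6.4399%.
Term loan: weight = 193/665.5 = 0.2900; after-tax cost = 4.99% × (1 − 39%) = 3.0439%.
WACC = 0.6461 × 7.0000% + 0.0639 × 6.4399% + 0.2900 × 3.0439% = 5.8169%.

5.82%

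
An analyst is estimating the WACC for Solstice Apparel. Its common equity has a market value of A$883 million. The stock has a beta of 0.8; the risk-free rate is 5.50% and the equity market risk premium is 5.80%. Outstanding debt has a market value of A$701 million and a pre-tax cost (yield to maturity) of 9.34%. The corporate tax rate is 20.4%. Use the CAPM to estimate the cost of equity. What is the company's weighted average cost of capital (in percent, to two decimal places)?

Cost of equity via CAPM: Re = 5.5% + 0.8 × 5.8% = 10.1400%.
Total capital V = 883 + 701 = 1584.
Equity: weight = 883/1584 = 0.5574; cost = 10.14%.
Debt: weight = 701/1584 = 0.4426; after-tax cost = 9.34% × (1 − 20.4%) = 7.4346%.
WACC = 0.5574 × 10.1400% + 0.4426 × 7.4346% = 8.9427%.

8.94%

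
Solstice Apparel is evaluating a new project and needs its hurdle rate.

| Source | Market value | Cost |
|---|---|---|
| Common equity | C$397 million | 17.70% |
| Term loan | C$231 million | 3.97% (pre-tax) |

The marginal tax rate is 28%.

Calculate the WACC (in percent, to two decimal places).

Total capital V = 397 + 231 = 628.
Equity: weight = 397/628 = 0.6322; cost = 17.7%.
Term loan: weight = 231/628 = 0.3678; after-tax cost = 3.97% × (1 − 28%) = 2.8584%.
WACC = 0.6322 × 17.7000% + 0.3678 × 2.8584% = 12.2407%.

12.24%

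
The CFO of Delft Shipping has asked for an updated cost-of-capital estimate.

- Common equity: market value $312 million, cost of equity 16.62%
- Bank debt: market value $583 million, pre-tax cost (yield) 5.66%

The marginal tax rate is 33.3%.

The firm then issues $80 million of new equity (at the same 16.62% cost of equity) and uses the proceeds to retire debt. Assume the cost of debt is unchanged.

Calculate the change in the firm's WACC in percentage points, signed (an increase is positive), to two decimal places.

Current WACC:
Total capital V = 312 + 583 = 895.
Equity: weight = 312/895 = 0.3486; cost = 16.62%.
Bank debt: weight = 583/895 = 0.6514; after-tax cost = 5.66% × (1 − 33.3%) = 3.7752%.
WACC = 0.3486 × 16.6200% + 0.6514 × 3.7752% = 8.2530%.
After the change:
Total capital V = 392 + 503 = 895.
Equity: weight = 392/895 = 0.4380; cost = 16.62%.
Bank debt: weight = 503/895 = 0.5620; after-tax cost = 5.66% × (1 − 33.3%) = 3.7752%.
WACC = 0.4380 × 16.6200% + 0.5620 × 3.7752% = 9.4011%.
Change in WACC = 9.4011% − 8.2530% = 1.1481 pp.

+1.15 pp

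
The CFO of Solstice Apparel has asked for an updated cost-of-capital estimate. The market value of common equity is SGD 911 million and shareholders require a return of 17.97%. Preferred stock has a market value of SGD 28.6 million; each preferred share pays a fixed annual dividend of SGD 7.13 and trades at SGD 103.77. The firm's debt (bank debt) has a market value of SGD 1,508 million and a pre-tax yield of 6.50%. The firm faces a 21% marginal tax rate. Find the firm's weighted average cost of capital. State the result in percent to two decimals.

Cost of preferred: Rp = 7.13 / 103.77 = 6.8710%.
Total capital V = 911 + 28.6 + 1508 = 2447.6.
Equity: weight = 911/2447.6 = 0.3722; cost = 17.97%.
Preferred: weight = 28.6/2447.6 = 0.0117; cost = 6.871%.
Bank debt: weight = 1508/2447.6 = 0.6161; after-tax cost = 6.5% × (1 − 21%) = 5.1350%.
WACC = 0.3722 × 17.9700% + 0.0117 × 6.8710% + 0.6161 × 5.1350% = 9.9325%.

9.93%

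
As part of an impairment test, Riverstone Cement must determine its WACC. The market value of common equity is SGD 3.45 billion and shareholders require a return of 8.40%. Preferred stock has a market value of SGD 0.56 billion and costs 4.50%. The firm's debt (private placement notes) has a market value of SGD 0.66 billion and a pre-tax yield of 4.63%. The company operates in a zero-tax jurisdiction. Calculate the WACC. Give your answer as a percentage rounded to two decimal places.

Total capital V = 3.45 + 0.56 + 0.66 = 4.67.
Equity: weight = 3.45/4.67 = 0.7388; cost = 8.4%.
Preferred: weight = 0.56/4.67 = 0.1199; cost = 4.5%.
Private placement notes: weight = 0.66/4.67 = 0.1413; after-tax cost = 4.63% × (1 − 0%) = 4.6300%.
WACC = 0.7388 × 8.4000% + 0.1199 × 4.5000% + 0.1413 × 4.6300% = 7.3995%.

7.40%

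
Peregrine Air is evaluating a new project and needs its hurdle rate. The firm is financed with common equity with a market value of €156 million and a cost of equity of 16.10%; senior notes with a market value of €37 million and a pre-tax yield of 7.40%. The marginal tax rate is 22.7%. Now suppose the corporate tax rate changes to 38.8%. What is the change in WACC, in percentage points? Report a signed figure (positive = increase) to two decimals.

Current WACC:
Total capital V = 156 + 37 = 193.
Equity: weight = 156/193 = 0.8083; cost = 16.1%.
Senior notes: weight = 37/193 = 0.1917; after-tax cost = 7.4% × (1 − 22.7%) = 5.7202%.
WACC = 0.8083 × 16.1000% + 0.1917 × 5.7202% = 14.1101%.
After the change:
Total capital V = 156 + 37 = 193.
Equity: weight = 156/193 = 0.8083; cost = 16.1%.
Senior notes: weight = 37/193 = 0.1917; after-tax cost = 7.4% × (1 − 38.8%) = 4.5288%.
WACC = 0.8083 × 16.1000% + 0.1917 × 4.5288% = 13.8817%.
Change in WACC = 13.8817% − 14.1101% = -0.2284 pp.

-0.23 pp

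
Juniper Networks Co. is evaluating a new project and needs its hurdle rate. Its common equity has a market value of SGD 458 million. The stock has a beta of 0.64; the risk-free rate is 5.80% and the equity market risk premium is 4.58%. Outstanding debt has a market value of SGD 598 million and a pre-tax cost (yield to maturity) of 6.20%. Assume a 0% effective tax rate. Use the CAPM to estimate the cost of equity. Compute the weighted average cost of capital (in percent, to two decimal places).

7.30%

Cost of equity via CAPM: Re = 5.8% + 0.64 × 4.58% = 8.7312%.
Total capital V = 458 + 598 = 1056.
Equity: weight = 458/1056 = 0.4337; cost = 8.7312%.
Debt: weight = 598/1056 = 0.5663; after-tax cost = 6.2% × (1 − 0%) = 6.2000%.
WACC = 0.4337 × 8.7312% + 0.5663 × 6.2000% = 7.2978%.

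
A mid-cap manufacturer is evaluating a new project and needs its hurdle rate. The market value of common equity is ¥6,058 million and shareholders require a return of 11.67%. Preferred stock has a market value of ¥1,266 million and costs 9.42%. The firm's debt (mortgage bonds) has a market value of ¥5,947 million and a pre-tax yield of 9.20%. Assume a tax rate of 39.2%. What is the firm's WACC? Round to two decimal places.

Total capital V = 6058 + 1266 + 5947 = 13271.
Equity: weight = 6058/13271 = 0.4565; cost = 11.67%.
Preferred: weight = 1266/13271 = 0.0954; cost = 9.42%.
Mortgage bonds: weight = 5947/13271 = 0.4481; after-tax cost = 9.2% × (1 − 39.2%) = 5.5936%.
WACC = 0.4565 × 11.6700% + 0.0954 × 9.4200% + 0.4481 × 5.5936% = 8.7324%.

8.73%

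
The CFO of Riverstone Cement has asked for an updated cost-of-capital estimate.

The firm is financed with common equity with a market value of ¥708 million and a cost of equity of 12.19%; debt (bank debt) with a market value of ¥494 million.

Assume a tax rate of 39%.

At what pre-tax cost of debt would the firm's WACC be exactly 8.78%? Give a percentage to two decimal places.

6.38%

Total capital V = 708 + 494 = 1202.
Equity weight = 708/1202 = 0.5890.
Bank debt weight = 494/1202 = 0.4110.
Equity contribution = 0.5890 × 12.19% = 7.1801%.
Remaining for debt = 8.78% − 7.1801% = 1.5999%.
Rd × (1 − 39%) × 0.4110 = 1.5999%  ⇒  Rd = 6.3816%.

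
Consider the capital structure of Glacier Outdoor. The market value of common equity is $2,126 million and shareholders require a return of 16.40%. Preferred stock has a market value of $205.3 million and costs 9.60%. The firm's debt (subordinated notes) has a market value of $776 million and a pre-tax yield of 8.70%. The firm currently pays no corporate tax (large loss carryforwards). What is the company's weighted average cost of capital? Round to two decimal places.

Total capital V = 2126 + 205.3 + 776 = 3107.3.
Equity: weight = 2126/3107.3 = 0.6842; cost = 16.4%.
Preferred: weight = 205.3/3107.3 = 0.0661; cost = 9.6%.
Subordinated notes: weight = 776/3107.3 = 0.2497; after-tax cost = 8.7% × (1 − 0%) = 8.7000%.
WACC = 0.6842 × 16.4000% + 0.0661 × 9.6000% + 0.2497 × 8.7000% = 14.0278%.

14.03%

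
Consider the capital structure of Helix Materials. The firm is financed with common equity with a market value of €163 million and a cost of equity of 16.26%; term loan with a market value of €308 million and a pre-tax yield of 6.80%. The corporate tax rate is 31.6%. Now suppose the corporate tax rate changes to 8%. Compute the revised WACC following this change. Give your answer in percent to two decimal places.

9.72%

After the change:
Total capital V = 163 + 308 = 471.
Equity: weight = 163/471 = 0.3461; cost = 16.26%.
Term loan: weight = 308/471 = 0.6539; after-tax cost = 6.8% × (1 − 8%) = 6.2560%.
WACC = 0.3461 × 16.2600% + 0.6539 × 6.2560% = 9.7181%.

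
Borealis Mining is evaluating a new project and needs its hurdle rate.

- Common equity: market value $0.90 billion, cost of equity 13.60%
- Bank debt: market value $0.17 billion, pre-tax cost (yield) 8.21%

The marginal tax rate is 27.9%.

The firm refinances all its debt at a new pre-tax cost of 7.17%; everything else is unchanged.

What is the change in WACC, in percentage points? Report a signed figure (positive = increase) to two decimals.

-0.12 pp

Current WACC:
Total capital V = 0.9 + 0.17 = 1.07.
Equity: weight = 0.9/1.07 = 0.8411; cost = 13.6%.
Bank debt: weight = 0.17/1.07 = 0.1589; after-tax cost = 8.21% × (1 − 27.9%) = 5.9194%.
WACC = 0.8411 × 13.6000% + 0.1589 × 5.9194% = 12.3797%.
After the change:
Total capital V = 0.9 + 0.17 = 1.07.
Equity: weight = 0.9/1.07 = 0.8411; cost = 13.6%.
Bank debt: weight = 0.17/1.07 = 0.1589; after-tax cost = 7.17% × (1 − 27.9%) = 5.1696%.
WACC = 0.8411 × 13.6000% + 0.1589 × 5.1696% = 12.2606%.
Change in WACC = 12.2606% − 12.3797% = -0.1191 pp.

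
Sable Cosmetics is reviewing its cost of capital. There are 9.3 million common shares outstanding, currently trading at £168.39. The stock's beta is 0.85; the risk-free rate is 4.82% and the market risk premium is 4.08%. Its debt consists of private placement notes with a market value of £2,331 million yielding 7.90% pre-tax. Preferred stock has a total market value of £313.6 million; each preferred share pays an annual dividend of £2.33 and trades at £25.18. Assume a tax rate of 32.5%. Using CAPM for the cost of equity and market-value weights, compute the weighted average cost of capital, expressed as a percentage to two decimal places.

Cost of equity via CAPM: Re = 4.82% + 0.85 × 4.08% = 8.2880%.
Cost of preferred: Rp = 2.33 / 25.18 = 9.2534%.
Market value of equity E = 168.39 × 9.3m = 1566.027m.
Total capital V = 1566.027 + 313.6 + 2331 = 4210.627.
Equity: weight = 1566.027/4210.627 = 0.3719; cost = 8.288%.
Preferred: weight = 313.6/4210.627 = 0.0745; cost = 9.2534%.
Private placement notes: weight = 2331/4210.627 = 0.5536; after-tax cost = 7.9% × (1 − 32.5%) = 5.3325%.
WACC = 0.3719 × 8.2880% + 0.0745 × 9.2534% + 0.5536 × 5.3325% = 6.7237%.

6.72%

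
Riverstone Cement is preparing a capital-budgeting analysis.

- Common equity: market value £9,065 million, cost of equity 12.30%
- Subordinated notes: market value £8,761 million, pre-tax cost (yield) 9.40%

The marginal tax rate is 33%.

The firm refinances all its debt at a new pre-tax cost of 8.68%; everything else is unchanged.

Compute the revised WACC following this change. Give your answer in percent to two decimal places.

After the change:
Total capital V = 9065 + 8761 = 17826.
Equity: weight = 9065/17826 = 0.5085; cost = 12.3%.
Subordinated notes: weight = 8761/17826 = 0.4915; after-tax cost = 8.68% × (1 − 33%) = 5.8156%.
WACC = 0.5085 × 12.3000% + 0.4915 × 5.8156% = 9.1131%.

9.11%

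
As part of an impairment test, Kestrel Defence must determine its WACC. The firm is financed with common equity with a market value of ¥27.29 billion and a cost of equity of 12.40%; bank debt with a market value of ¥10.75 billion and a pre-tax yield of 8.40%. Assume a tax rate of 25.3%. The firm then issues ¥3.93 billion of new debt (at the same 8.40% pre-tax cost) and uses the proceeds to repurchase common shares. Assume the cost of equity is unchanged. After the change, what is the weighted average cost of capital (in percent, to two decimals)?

After the change:
Total capital V = 23.36 + 14.68 = 38.04.
Equity: weight = 23.36/38.04 = 0.6141; cost = 12.4%.
Bank debt: weight = 14.68/38.04 = 0.3859; after-tax cost = 8.4% × (1 − 25.3%) = 6.2748%.
WACC = 0.6141 × 12.4000% + 0.3859 × 6.2748% = 10.0362%.

10.04%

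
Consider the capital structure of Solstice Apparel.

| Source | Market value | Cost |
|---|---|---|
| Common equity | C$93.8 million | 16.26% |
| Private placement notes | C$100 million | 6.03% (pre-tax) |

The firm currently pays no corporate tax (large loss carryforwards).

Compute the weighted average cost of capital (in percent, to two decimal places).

10.98%

Total capital V = 93.8 + 100 = 193.8.
Equity: weight = 93.8/193.8 = 0.4840; cost = 16.26%.
Private placement notes: weight = 100/193.8 = 0.5160; after-tax cost = 6.03% × (1 − 0%) = 6.0300%.
WACC = 0.4840 × 16.2600% + 0.5160 × 6.0300% = 10.9814%.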